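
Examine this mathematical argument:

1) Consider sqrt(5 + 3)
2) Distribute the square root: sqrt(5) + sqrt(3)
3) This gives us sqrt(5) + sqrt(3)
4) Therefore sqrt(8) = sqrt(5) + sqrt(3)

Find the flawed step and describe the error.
Step 2: Distribute the square root: sqrt(5) + sqrt(3)

Step 2 incorrectly 'distributes' the square root over addition. The square root function does not distribute: sqrt(a + b) ≠ sqrt(a) + sqrt(b). In fact, sqrt(5 + 3) = sqrt(8) ≈ 2.8284, while sqrt(5) + sqrt(3) ≈ 3.9681.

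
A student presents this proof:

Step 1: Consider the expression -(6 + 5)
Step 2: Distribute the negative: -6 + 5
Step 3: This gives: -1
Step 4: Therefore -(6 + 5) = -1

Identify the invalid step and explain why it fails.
Step 2: Distribute the negative: -6 + 5

Step 2 incorrectly distributes the negative sign. The correct distribution is -(6 + 5) = -6 - 5 = -11. The negative must be applied to both terms, not just the first. The error treats -(6 + 5) as -6 + 5, which equals -1 instead of -11.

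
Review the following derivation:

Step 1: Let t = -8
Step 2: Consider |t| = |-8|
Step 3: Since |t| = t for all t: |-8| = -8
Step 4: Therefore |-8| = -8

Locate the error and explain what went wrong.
Step 3: Since |t| = t for all t: |-8| = -8

Step 3 incorrectly states that |t| = t for all t. The correct definition is |t| = t when t >= 0, and |t| = -t when t < 0. Since -8 < 0, we have |-8| = -(-8) = 8, not -8.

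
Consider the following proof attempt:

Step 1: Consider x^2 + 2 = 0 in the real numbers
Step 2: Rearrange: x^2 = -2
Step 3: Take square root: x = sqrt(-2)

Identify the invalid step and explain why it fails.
Step 3: Take square root: x = sqrt(-2)

Step 3 takes the square root of -2, which is negative. In the real number system, the square root of a negative number is undefined. The equation x^2 + 2 = 0 has no real solutions. Square roots of negative numbers only exist in the complex numbers.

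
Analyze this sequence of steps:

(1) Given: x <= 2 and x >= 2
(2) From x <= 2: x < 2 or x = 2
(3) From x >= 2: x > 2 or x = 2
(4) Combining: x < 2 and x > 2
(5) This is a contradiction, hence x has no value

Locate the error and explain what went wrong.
Step 4: Combining: x < 2 and x > 2

Step 4 incorrectly combines the conditions. From x <= 2 and x >= 2, the intersection is x = 2. The error treats the 'or' cases as 'and' requirements. The correct conclusion is that x = 2 is the unique solution, not that no solution exists.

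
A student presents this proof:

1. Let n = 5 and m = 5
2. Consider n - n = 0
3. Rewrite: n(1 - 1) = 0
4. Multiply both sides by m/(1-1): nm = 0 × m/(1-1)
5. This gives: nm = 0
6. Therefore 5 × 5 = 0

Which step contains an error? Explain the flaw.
Step 4: Multiply both sides by m/(1-1): nm = 0 × m/(1-1)

Step 4 multiplies both sides by m/(1-1). However, 1-1 = 0, so this is multiplication by m/0, which is undefined. We cannot multiply by an undefined expression.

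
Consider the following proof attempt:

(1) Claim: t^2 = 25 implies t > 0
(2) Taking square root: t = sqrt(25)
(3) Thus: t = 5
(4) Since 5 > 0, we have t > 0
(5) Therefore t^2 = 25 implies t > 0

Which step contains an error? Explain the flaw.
Step 2: Taking square root: t = sqrt(25)

Step 2 takes the square root and assumes the positive root only. The equation t^2 = 25 actually has two solutions: t = 5 and t = -5. The proof silently assumes t > 0 without justification, then uses this assumption to conclude t > 0, which is circular. The counterexample t = -5 shows the claim is false.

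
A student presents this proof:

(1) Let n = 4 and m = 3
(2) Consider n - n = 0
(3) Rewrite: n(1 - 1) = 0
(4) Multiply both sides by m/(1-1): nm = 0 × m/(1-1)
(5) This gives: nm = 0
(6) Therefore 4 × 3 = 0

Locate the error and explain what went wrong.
Step 4: Multiply both sides by m/(1-1): nm = 0 × m/(1-1)

Step 4 multiplies both sides by m/(1-1). However, 1-1 = 0, so this is multiplication by m/0, which is undefined. We cannot multiply by an undefined expression.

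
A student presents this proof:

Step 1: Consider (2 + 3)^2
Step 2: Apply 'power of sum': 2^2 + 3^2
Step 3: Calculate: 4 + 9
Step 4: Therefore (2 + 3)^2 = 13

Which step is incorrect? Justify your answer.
Step 2: Apply 'power of sum': 2^2 + 3^2

Step 2 incorrectly applies a non-existent rule '(a+b)^n = a^n + b^n'. This is false in general. The correct expansion uses the binomial theorem. The actual value is (2 + 3)^2 = 5^2 = 25, not 13.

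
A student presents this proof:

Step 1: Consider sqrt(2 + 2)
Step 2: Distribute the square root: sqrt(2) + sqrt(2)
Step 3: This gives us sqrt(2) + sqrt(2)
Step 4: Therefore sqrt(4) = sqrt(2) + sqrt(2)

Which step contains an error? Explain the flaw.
Step 2: Distribute the square root: sqrt(2) + sqrt(2)

Step 2 incorrectly 'distributes' the square root over addition. The square root function does not distribute: sqrt(a + b) ≠ sqrt(a) + sqrt(b). In fact, sqrt(2 + 2) = sqrt(4) ≈ 2.0000, while sqrt(2) + sqrt(2) ≈ 2.8284.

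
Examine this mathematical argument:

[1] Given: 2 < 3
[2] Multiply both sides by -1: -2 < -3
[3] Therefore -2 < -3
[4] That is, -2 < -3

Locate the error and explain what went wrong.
Step 2: Multiply both sides by -1: -2 < -3

Step 2 multiplies both sides by -1 but fails to reverse the inequality sign. When multiplying (or dividing) an inequality by a negative number, the direction must be reversed. Since 2 < 3, we should get -2 > -3, i.e., -2 > -3.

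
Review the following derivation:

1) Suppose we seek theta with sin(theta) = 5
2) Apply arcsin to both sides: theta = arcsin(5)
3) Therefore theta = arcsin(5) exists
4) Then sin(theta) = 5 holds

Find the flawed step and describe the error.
Step 2: Apply arcsin to both sides: theta = arcsin(5)

Step 2 applies arcsin to 5. However, arcsin(x) is only defined for x in [-1, 1] because sin(theta) can only produce values in that range. Since |5| > 1, arcsin(5) is undefined. There is no angle whose sine equals 5.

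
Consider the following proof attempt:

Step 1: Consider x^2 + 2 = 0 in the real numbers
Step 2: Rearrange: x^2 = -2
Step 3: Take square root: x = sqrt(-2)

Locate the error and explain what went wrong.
Step 3: Take square root: x = sqrt(-2)

Step 3 takes the square root of -2, which is negative. In the real number system, the square root of a negative number is undefined. The equation x^2 + 2 = 0 has no real solutions. Square roots of negative numbers only exist in the complex numbers.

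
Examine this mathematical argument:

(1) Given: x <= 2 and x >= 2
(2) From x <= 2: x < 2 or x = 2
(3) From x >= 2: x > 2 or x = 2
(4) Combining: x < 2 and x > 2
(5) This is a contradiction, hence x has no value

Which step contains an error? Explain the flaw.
Step 4: Combining: x < 2 and x > 2

Step 4 incorrectly combines the conditions. From x <= 2 and x >= 2, the intersection is x = 2. The error treats the 'or' cases as 'and' requirements. The correct conclusion is that x = 2 is the unique solution, not that no solution exists.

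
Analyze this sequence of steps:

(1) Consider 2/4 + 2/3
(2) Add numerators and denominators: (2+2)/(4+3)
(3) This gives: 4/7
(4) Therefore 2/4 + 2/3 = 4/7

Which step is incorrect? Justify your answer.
Step 2: Add numerators and denominators: (2+2)/(4+3)

Step 2 incorrectly adds fractions by separately adding numerators and denominators. This is wrong. The correct method requires a common denominator: 2/4 + 2/3 = (2×3 + 2×4)/(4×3) = 14/12 = 7/6. The method used gives 4/7, which is different.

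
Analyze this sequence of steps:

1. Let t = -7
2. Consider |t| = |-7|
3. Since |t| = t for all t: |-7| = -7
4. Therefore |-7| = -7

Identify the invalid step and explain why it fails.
Step 3: Since |t| = t for all t: |-7| = -7

Step 3 incorrectly states that |t| = t for all t. The correct definition is |t| = t when t >= 0, and |t| = -t when t < 0. Since -7 < 0, we have |-7| = -(-7) = 7, not -7.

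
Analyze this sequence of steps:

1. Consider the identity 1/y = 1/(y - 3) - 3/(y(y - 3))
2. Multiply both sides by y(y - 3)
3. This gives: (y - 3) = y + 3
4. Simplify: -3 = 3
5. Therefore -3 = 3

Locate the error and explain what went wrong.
Step 3: This gives: (y - 3) = y + 3

Step 3 makes a sign error when clearing denominators. Multiplying -3/(y(y - 3)) by y(y - 3) gives -3, not +3. The correct result is (y - 3) = y - 3, which is trivially true, not (y - 3) = y + 3. (Step 1 is a valid identity: 1/(y - 3) - 3/(y(y - 3)) = (y - 3)/(y(y - 3)) = 1/y.)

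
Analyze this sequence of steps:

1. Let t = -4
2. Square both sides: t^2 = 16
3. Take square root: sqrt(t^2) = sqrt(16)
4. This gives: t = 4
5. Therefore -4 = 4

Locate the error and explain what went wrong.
Step 4: This gives: t = 4

Step 4 incorrectly states that sqrt(t^2) = t. The correct identity is sqrt(t^2) = |t|. Since t = -4 < 0, we have sqrt(t^2) = |-4| = 4, not t = -4.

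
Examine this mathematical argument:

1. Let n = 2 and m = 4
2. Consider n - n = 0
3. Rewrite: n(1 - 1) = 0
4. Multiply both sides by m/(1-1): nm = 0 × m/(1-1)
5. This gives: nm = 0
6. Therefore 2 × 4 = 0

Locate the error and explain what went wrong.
Step 4: Multiply both sides by m/(1-1): nm = 0 × m/(1-1)

Step 4 multiplies both sides by m/(1-1). However, 1-1 = 0, so this is multiplication by m/0, which is undefined. We cannot multiply by an undefined expression.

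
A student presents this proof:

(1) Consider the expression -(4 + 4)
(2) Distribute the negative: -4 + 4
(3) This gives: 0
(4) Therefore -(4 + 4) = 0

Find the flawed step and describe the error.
Step 2: Distribute the negative: -4 + 4

Step 2 incorrectly distributes the negative sign. The correct distribution is -(4 + 4) = -4 - 4 = -8. The negative must be applied to both terms, not just the first. The error treats -(4 + 4) as -4 + 4, which equals 0 instead of -8.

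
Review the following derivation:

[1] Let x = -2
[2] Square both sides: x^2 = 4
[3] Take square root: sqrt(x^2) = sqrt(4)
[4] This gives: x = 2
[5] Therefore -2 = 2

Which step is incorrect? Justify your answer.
Step 4: This gives: x = 2

Step 4 incorrectly states that sqrt(x^2) = x. The correct identity is sqrt(x^2) = |x|. Since x = -2 < 0, we have sqrt(x^2) = |-2| = 2, not x = -2.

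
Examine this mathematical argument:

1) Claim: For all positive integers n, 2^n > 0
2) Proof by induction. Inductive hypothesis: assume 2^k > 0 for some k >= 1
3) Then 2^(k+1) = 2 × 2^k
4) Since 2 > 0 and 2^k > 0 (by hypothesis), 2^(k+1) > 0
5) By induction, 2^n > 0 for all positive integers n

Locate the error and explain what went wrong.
Step 5: By induction, 2^n > 0 for all positive integers n

Step 5 concludes the proof by induction, but no base case was ever established. A valid induction proof requires: (1) a base case proving 2^1 > 0, and (2) an inductive step showing IF 2^k > 0 THEN 2^(k+1) > 0. Steps 2-4 correctly establish the inductive step, but without the base case the conclusion in step 5 does not follow.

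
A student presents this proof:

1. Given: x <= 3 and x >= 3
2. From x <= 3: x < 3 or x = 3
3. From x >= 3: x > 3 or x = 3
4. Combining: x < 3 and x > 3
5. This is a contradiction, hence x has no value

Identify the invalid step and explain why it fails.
Step 4: Combining: x < 3 and x > 3

Step 4 incorrectly combines the conditions. From x <= 3 and x >= 3, the intersection is x = 3. The error treats the 'or' cases as 'and' requirements. The correct conclusion is that x = 3 is the unique solution, not that no solution exists.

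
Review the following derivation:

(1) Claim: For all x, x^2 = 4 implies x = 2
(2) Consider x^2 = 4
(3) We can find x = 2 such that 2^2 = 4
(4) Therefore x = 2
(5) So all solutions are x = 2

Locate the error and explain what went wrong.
Step 4: Therefore x = 2

Step 4 incorrectly concludes that x = 2 is the only solution. The proof shows that x = 2 is A solution (existence), but does not show it is the ONLY solution (uniqueness). In fact, x = -2 is also a solution since (-2)^2 = 4. Finding one solution doesn't prove there are no others.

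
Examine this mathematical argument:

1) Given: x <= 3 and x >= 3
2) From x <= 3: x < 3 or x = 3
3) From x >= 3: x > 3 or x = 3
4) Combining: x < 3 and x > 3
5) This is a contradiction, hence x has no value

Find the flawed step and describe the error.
Step 4: Combining: x < 3 and x > 3

Step 4 incorrectly combines the conditions. From x <= 3 and x >= 3, the intersection is x = 3. The error treats the 'or' cases as 'and' requirements. The correct conclusion is that x = 3 is the unique solution, not that no solution exists.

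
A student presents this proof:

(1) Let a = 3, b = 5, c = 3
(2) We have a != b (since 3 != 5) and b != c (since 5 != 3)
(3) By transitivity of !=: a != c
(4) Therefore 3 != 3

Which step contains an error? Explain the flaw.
Step 3: By transitivity of !=: a != c

Step 3 incorrectly applies transitivity to the '!=' relation. Transitivity states: if a R b and b R c, then a R c. However, '!=' is not transitive. Counterexample: 3 != 5 and 5 != 3, but 3 = 3 (both equal 3). Transitivity holds for relations like <, <=, =, but not for !=.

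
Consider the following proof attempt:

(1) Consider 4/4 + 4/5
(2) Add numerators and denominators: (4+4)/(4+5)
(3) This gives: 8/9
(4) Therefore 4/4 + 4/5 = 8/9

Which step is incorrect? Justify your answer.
Step 2: Add numerators and denominators: (4+4)/(4+5)

Step 2 incorrectly adds fractions by separately adding numerators and denominators. This is wrong. The correct method requires a common denominator: 4/4 + 4/5 = (4×5 + 4×4)/(4×5) = 36/20 = 9/5. The method used gives 8/9, which is different.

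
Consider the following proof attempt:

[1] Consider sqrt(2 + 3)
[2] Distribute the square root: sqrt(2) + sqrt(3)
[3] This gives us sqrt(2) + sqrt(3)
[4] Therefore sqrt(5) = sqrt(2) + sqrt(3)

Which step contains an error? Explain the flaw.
Step 2: Distribute the square root: sqrt(2) + sqrt(3)

Step 2 incorrectly 'distributes' the square root over addition. The square root function does not distribute: sqrt(a + b) ≠ sqrt(a) + sqrt(b). In fact, sqrt(2 + 3) = sqrt(5) ≈ 2.2361, while sqrt(2) + sqrt(3) ≈ 3.1463.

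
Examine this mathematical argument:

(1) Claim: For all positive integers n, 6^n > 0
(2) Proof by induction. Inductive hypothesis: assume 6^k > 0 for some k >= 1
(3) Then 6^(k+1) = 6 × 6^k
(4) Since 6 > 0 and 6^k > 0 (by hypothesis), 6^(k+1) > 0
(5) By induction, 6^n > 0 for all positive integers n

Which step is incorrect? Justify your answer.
Step 5: By induction, 6^n > 0 for all positive integers n

Step 5 concludes the proof by induction, but no base case was ever established. A valid induction proof requires: (1) a base case proving 6^1 > 0, and (2) an inductive step showing IF 6^k > 0 THEN 6^(k+1) > 0. Steps 2-4 correctly establish the inductive step, but without the base case the conclusion in step 5 does not follow.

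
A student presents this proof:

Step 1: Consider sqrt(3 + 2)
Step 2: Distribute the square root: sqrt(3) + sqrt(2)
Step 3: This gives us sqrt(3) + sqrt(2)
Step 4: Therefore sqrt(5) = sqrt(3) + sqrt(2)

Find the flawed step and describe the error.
Step 2: Distribute the square root: sqrt(3) + sqrt(2)

Step 2 incorrectly 'distributes' the square root over addition. The square root function does not distribute: sqrt(a + b) ≠ sqrt(a) + sqrt(b). In fact, sqrt(3 + 2) = sqrt(5) ≈ 2.2361, while sqrt(3) + sqrt(2) ≈ 3.1463.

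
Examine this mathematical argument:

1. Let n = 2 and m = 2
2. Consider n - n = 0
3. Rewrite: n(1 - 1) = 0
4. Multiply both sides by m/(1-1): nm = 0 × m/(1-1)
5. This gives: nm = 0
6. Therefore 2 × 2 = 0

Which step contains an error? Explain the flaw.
Step 4: Multiply both sides by m/(1-1): nm = 0 × m/(1-1)

Step 4 multiplies both sides by m/(1-1). However, 1-1 = 0, so this is multiplication by m/0, which is undefined. We cannot multiply by an undefined expression.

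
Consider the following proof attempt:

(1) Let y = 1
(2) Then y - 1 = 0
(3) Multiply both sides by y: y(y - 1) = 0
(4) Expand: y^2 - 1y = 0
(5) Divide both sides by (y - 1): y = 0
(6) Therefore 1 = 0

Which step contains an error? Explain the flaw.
Step 5: Divide both sides by (y - 1): y = 0

Step 5 divides both sides by (y - 1). However, since y = 1, we have (y - 1) = 0. Division by zero is undefined, making this step invalid.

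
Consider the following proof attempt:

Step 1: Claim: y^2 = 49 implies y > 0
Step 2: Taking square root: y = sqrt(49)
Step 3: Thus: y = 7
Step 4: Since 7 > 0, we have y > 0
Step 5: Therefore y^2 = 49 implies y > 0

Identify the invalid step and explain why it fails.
Step 2: Taking square root: y = sqrt(49)

Step 2 takes the square root and assumes the positive root only. The equation y^2 = 49 actually has two solutions: y = 7 and y = -7. The proof silently assumes y > 0 without justification, then uses this assumption to conclude y > 0, which is circular. The counterexample y = -7 shows the claim is false.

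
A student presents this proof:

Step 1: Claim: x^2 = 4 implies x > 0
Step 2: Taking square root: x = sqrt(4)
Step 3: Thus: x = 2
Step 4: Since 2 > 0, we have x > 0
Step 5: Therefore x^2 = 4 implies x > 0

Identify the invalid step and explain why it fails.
Step 2: Taking square root: x = sqrt(4)

Step 2 takes the square root and assumes the positive root only. The equation x^2 = 4 actually has two solutions: x = 2 and x = -2. The proof silently assumes x > 0 without justification, then uses this assumption to conclude x > 0, which is circular. The counterexample x = -2 shows the claim is false.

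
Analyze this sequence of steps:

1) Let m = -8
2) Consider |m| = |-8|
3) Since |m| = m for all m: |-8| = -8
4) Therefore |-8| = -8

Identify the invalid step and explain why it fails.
Step 3: Since |m| = m for all m: |-8| = -8

Step 3 incorrectly states that |m| = m for all m. The correct definition is |m| = m when m >= 0, and |m| = -m when m < 0. Since -8 < 0, we have |-8| = -(-8) = 8, not -8.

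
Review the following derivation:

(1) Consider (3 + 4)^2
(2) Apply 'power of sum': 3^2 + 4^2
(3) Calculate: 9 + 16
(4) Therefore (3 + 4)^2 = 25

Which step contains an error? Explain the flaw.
Step 2: Apply 'power of sum': 3^2 + 4^2

Step 2 incorrectly applies a non-existent rule '(a+b)^n = a^n + b^n'. This is false in general. The correct expansion uses the binomial theorem. The actual value is (3 + 4)^2 = 7^2 = 49, not 25.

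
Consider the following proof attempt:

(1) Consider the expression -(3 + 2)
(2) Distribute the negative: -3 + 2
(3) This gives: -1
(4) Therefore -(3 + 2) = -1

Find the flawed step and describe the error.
Step 2: Distribute the negative: -3 + 2

Step 2 incorrectly distributes the negative sign. The correct distribution is -(3 + 2) = -3 - 2 = -5. The negative must be applied to both terms, not just the first. The error treats -(3 + 2) as -3 + 2, which equals -1 instead of -5.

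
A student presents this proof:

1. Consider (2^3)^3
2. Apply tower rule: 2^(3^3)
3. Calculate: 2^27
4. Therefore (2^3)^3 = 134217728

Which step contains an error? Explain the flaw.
Step 2: Apply tower rule: 2^(3^3)

Step 2 incorrectly states that (a^b)^c = a^(b^c). The correct rule is (a^b)^c = a^(b×c). The actual value is (2^3)^3 = 2^9 = 512, not 2^27 = 134217728.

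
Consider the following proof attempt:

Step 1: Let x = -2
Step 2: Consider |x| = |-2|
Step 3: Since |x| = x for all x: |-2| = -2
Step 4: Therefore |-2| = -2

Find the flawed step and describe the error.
Step 3: Since |x| = x for all x: |-2| = -2

Step 3 incorrectly states that |x| = x for all x. The correct definition is |x| = x when x >= 0, and |x| = -x when x < 0. Since -2 < 0, we have |-2| = -(-2) = 2, not -2.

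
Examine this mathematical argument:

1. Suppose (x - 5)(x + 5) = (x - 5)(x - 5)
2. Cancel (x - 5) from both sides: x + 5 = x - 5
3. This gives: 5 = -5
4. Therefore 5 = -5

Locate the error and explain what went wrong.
Step 2: Cancel (x - 5) from both sides: x + 5 = x - 5

Step 2 cancels (x - 5) from both sides. This is only valid if (x - 5) ≠ 0, i.e., x ≠ 5. When x = 5, both sides equal zero regardless of the other factors. The correct approach requires considering x = 5 as a separate case.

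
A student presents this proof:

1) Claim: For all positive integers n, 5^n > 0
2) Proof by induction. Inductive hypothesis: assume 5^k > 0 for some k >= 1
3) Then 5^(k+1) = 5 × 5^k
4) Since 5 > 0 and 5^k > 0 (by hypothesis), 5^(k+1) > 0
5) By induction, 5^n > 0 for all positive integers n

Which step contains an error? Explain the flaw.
Step 5: By induction, 5^n > 0 for all positive integers n

Step 5 concludes the proof by induction, but no base case was ever established. A valid induction proof requires: (1) a base case proving 5^1 > 0, and (2) an inductive step showing IF 5^k > 0 THEN 5^(k+1) > 0. Steps 2-4 correctly establish the inductive step, but without the base case the conclusion in step 5 does not follow.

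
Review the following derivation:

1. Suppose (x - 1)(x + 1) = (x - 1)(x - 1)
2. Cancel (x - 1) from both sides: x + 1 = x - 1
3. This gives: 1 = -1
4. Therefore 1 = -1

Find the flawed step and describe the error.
Step 2: Cancel (x - 1) from both sides: x + 1 = x - 1

Step 2 cancels (x - 1) from both sides. This is only valid if (x - 1) ≠ 0, i.e., x ≠ 1. When x = 1, both sides equal zero regardless of the other factors. The correct approach requires considering x = 1 as a separate case.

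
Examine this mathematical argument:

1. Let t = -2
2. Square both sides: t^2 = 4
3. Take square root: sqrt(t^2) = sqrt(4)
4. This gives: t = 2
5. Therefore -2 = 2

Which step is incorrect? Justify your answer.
Step 4: This gives: t = 2

Step 4 incorrectly states that sqrt(t^2) = t. The correct identity is sqrt(t^2) = |t|. Since t = -2 < 0, we have sqrt(t^2) = |-2| = 2, not t = -2.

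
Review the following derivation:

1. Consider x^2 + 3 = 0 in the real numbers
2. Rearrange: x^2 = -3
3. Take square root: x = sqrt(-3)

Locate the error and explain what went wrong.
Step 3: Take square root: x = sqrt(-3)

Step 3 takes the square root of -3, which is negative. In the real number system, the square root of a negative number is undefined. The equation x^2 + 3 = 0 has no real solutions. Square roots of negative numbers only exist in the complex numbers.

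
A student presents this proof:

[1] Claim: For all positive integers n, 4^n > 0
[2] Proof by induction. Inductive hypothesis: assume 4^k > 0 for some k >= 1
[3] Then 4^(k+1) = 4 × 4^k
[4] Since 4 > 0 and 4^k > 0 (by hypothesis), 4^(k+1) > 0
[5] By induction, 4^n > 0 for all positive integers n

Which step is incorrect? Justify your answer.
Step 5: By induction, 4^n > 0 for all positive integers n

Step 5 concludes the proof by induction, but no base case was ever established. A valid induction proof requires: (1) a base case proving 4^1 > 0, and (2) an inductive step showing IF 4^k > 0 THEN 4^(k+1) > 0. Steps 2-4 correctly establish the inductive step, but without the base case the conclusion in step 5 does not follow.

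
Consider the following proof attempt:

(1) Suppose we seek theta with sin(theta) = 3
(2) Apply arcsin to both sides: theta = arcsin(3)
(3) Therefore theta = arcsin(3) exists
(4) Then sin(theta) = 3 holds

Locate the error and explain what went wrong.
Step 2: Apply arcsin to both sides: theta = arcsin(3)

Step 2 applies arcsin to 3. However, arcsin(x) is only defined for x in [-1, 1] because sin(theta) can only produce values in that range. Since |3| > 1, arcsin(3) is undefined. There is no angle whose sine equals 3.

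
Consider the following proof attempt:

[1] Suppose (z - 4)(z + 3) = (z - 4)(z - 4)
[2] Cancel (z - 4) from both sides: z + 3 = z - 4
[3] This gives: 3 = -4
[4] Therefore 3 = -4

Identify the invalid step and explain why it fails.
Step 2: Cancel (z - 4) from both sides: z + 3 = z - 4

Step 2 cancels (z - 4) from both sides. This is only valid if (z - 4) ≠ 0, i.e., z ≠ 4. When z = 4, both sides equal zero regardless of the other factors. The correct approach requires considering z = 4 as a separate case.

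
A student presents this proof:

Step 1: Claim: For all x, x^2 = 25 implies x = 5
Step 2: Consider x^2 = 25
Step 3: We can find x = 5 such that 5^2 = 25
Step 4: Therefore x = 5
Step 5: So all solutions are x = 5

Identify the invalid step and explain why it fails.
Step 4: Therefore x = 5

Step 4 incorrectly concludes that x = 5 is the only solution. The proof shows that x = 5 is A solution (existence), but does not show it is the ONLY solution (uniqueness). In fact, x = -5 is also a solution since (-5)^2 = 25. Finding one solution doesn't prove there are no others.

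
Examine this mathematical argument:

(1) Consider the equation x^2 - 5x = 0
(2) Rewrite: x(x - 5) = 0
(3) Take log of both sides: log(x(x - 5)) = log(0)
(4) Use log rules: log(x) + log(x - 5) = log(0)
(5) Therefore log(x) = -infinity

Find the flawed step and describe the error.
Step 3: Take log of both sides: log(x(x - 5)) = log(0)

Step 3 takes the logarithm of both sides, resulting in log(0) on the right side. The logarithm is only defined for positive numbers; log(0) is undefined (approaches negative infinity). This operation is invalid.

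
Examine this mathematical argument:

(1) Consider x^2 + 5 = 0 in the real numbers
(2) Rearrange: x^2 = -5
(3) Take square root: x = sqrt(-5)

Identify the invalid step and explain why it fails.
Step 3: Take square root: x = sqrt(-5)

Step 3 takes the square root of -5, which is negative. In the real number system, the square root of a negative number is undefined. The equation x^2 + 5 = 0 has no real solutions. Square roots of negative numbers only exist in the complex numbers.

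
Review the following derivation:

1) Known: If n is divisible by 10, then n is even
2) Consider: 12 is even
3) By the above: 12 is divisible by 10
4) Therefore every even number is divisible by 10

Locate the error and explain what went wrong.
Step 3: By the above: 12 is divisible by 10

Step 3 commits the fallacy of affirming the consequent. The known fact 'divisible by 10 → even' does NOT imply 'even → divisible by 10'. That would be the converse, which is false. For example, 12 is even but 12 ÷ 10 = 1.20, which is not an integer.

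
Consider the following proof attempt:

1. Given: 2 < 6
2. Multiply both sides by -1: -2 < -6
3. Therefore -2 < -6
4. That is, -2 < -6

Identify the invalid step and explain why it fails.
Step 2: Multiply both sides by -1: -2 < -6

Step 2 multiplies both sides by -1 but fails to reverse the inequality sign. When multiplying (or dividing) an inequality by a negative number, the direction must be reversed. Since 2 < 6, we should get -2 > -6, i.e., -2 > -6.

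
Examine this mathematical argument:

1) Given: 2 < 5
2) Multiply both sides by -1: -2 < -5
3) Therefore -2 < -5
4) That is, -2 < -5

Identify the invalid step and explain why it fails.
Step 2: Multiply both sides by -1: -2 < -5

Step 2 multiplies both sides by -1 but fails to reverse the inequality sign. When multiplying (or dividing) an inequality by a negative number, the direction must be reversed. Since 2 < 5, we should get -2 > -5, i.e., -2 > -5.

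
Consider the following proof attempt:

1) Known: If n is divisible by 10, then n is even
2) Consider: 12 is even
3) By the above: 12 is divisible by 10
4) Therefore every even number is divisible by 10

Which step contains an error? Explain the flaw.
Step 3: By the above: 12 is divisible by 10

Step 3 commits the fallacy of affirming the consequent. The known fact 'divisible by 10 → even' does NOT imply 'even → divisible by 10'. That would be the converse, which is false. For example, 12 is even but 12 ÷ 10 = 1.20, which is not an integer.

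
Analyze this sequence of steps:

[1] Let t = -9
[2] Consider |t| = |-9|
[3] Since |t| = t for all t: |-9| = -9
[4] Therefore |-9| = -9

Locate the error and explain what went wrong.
Step 3: Since |t| = t for all t: |-9| = -9

Step 3 incorrectly states that |t| = t for all t. The correct definition is |t| = t when t >= 0, and |t| = -t when t < 0. Since -9 < 0, we have |-9| = -(-9) = 9, not -9.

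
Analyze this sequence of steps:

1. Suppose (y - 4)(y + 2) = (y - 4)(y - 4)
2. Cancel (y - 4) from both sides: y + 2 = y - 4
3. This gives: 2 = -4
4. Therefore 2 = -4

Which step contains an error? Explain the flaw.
Step 2: Cancel (y - 4) from both sides: y + 2 = y - 4

Step 2 cancels (y - 4) from both sides. This is only valid if (y - 4) ≠ 0, i.e., y ≠ 4. When y = 4, both sides equal zero regardless of the other factors. The correct approach requires considering y = 4 as a separate case.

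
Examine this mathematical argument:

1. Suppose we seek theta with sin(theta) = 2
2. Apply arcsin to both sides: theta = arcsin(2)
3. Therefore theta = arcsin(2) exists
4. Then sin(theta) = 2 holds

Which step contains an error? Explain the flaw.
Step 2: Apply arcsin to both sides: theta = arcsin(2)

Step 2 applies arcsin to 2. However, arcsin(x) is only defined for x in [-1, 1] because sin(theta) can only produce values in that range. Since |2| > 1, arcsin(2) is undefined. There is no angle whose sine equals 2.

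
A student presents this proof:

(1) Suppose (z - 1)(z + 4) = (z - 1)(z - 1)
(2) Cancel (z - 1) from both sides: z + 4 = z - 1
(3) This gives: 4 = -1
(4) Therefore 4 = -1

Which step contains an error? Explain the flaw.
Step 2: Cancel (z - 1) from both sides: z + 4 = z - 1

Step 2 cancels (z - 1) from both sides. This is only valid if (z - 1) ≠ 0, i.e., z ≠ 1. When z = 1, both sides equal zero regardless of the other factors. The correct approach requires considering z = 1 as a separate case.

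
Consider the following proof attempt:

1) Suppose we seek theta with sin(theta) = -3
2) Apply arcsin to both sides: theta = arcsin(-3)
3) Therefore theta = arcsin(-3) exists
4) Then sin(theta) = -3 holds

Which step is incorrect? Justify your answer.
Step 2: Apply arcsin to both sides: theta = arcsin(-3)

Step 2 applies arcsin to -3. However, arcsin(x) is only defined for x in [-1, 1] because sin(theta) can only produce values in that range. Since |-3| > 1, arcsin(-3) is undefined. There is no angle whose sine equals -3.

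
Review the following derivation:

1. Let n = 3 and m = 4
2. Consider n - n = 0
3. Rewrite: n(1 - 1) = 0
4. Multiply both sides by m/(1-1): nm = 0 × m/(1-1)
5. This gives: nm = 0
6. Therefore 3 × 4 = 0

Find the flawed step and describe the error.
Step 4: Multiply both sides by m/(1-1): nm = 0 × m/(1-1)

Step 4 multiplies both sides by m/(1-1). However, 1-1 = 0, so this is multiplication by m/0, which is undefined. We cannot multiply by an undefined expression.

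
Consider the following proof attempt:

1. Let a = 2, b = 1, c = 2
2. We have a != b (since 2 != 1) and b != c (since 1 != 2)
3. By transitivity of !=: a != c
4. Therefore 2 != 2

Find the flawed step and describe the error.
Step 3: By transitivity of !=: a != c

Step 3 incorrectly applies transitivity to the '!=' relation. Transitivity states: if a R b and b R c, then a R c. However, '!=' is not transitive. Counterexample: 2 != 1 and 1 != 2, but 2 = 2 (both equal 2). Transitivity holds for relations like <, <=, =, but not for !=.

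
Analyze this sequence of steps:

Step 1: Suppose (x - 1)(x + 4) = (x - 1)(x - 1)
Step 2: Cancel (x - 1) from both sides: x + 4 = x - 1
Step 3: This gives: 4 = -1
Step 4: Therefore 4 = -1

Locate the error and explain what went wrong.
Step 2: Cancel (x - 1) from both sides: x + 4 = x - 1

Step 2 cancels (x - 1) from both sides. This is only valid if (x - 1) ≠ 0, i.e., x ≠ 1. When x = 1, both sides equal zero regardless of the other factors. The correct approach requires considering x = 1 as a separate case.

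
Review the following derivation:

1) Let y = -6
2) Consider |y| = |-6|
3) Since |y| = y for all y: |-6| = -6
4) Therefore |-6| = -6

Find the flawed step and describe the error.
Step 3: Since |y| = y for all y: |-6| = -6

Step 3 incorrectly states that |y| = y for all y. The correct definition is |y| = y when y >= 0, and |y| = -y when y < 0. Since -6 < 0, we have |-6| = -(-6) = 6, not -6.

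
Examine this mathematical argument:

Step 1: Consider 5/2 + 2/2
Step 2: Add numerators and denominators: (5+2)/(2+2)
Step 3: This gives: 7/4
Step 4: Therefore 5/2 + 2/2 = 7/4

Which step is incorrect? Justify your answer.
Step 2: Add numerators and denominators: (5+2)/(2+2)

Step 2 incorrectly adds fractions by separately adding numerators and denominators. This is wrong. The correct method requires a common denominator: 5/2 + 2/2 = (5×2 + 2×2)/(2×2) = 14/4 = 7/2. The method used gives 7/4, which is different.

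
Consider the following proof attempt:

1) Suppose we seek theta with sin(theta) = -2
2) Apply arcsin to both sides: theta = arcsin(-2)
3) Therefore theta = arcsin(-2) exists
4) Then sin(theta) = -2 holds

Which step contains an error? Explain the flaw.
Step 2: Apply arcsin to both sides: theta = arcsin(-2)

Step 2 applies arcsin to -2. However, arcsin(x) is only defined for x in [-1, 1] because sin(theta) can only produce values in that range. Since |-2| > 1, arcsin(-2) is undefined. There is no angle whose sine equals -2.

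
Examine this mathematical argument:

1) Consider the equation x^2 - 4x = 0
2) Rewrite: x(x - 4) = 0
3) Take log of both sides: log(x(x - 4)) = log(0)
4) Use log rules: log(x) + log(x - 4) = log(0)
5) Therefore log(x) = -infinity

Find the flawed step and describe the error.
Step 3: Take log of both sides: log(x(x - 4)) = log(0)

Step 3 takes the logarithm of both sides, resulting in log(0) on the right side. The logarithm is only defined for positive numbers; log(0) is undefined (approaches negative infinity). This operation is invalid.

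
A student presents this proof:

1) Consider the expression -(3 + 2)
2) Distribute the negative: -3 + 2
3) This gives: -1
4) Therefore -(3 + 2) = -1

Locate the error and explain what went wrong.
Step 2: Distribute the negative: -3 + 2

Step 2 incorrectly distributes the negative sign. The correct distribution is -(3 + 2) = -3 - 2 = -5. The negative must be applied to both terms, not just the first. The error treats -(3 + 2) as -3 + 2, which equals -1 instead of -5.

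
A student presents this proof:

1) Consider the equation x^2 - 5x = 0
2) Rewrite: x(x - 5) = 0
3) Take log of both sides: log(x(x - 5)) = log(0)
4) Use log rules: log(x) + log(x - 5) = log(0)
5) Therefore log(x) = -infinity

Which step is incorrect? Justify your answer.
Step 3: Take log of both sides: log(x(x - 5)) = log(0)

Step 3 takes the logarithm of both sides, resulting in log(0) on the right side. The logarithm is only defined for positive numbers; log(0) is undefined (approaches negative infinity). This operation is invalid.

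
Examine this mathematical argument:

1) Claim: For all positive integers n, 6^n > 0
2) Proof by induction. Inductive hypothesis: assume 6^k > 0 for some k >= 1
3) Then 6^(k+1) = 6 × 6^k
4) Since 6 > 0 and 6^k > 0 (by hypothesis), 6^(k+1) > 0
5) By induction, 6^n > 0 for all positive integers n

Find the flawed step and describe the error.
Step 5: By induction, 6^n > 0 for all positive integers n

Step 5 concludes the proof by induction, but no base case was ever established. A valid induction proof requires: (1) a base case proving 6^1 > 0, and (2) an inductive step showing IF 6^k > 0 THEN 6^(k+1) > 0. Steps 2-4 correctly establish the inductive step, but without the base case the conclusion in step 5 does not follow.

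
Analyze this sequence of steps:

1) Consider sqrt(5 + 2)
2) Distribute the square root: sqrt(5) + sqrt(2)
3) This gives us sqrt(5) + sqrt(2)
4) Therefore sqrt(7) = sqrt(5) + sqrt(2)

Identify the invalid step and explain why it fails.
Step 2: Distribute the square root: sqrt(5) + sqrt(2)

Step 2 incorrectly 'distributes' the square root over addition. The square root function does not distribute: sqrt(a + b) ≠ sqrt(a) + sqrt(b). In fact, sqrt(5 + 2) = sqrt(7) ≈ 2.6458, while sqrt(5) + sqrt(2) ≈ 3.6503.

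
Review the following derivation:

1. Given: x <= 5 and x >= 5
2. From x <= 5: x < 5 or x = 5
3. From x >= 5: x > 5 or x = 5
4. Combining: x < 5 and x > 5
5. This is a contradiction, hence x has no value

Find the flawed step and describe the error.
Step 4: Combining: x < 5 and x > 5

Step 4 incorrectly combines the conditions. From x <= 5 and x >= 5, the intersection is x = 5. The error treats the 'or' cases as 'and' requirements. The correct conclusion is that x = 5 is the unique solution, not that no solution exists.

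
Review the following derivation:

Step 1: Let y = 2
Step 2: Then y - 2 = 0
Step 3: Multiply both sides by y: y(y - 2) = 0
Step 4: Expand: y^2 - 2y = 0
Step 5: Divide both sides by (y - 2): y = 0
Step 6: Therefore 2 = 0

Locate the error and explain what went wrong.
Step 5: Divide both sides by (y - 2): y = 0

Step 5 divides both sides by (y - 2). However, since y = 2, we have (y - 2) = 0. Division by zero is undefined, making this step invalid.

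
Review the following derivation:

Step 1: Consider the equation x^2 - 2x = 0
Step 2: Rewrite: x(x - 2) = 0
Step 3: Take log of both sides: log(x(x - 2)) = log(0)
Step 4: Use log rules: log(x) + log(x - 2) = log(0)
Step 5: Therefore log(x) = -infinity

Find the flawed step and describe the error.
Step 3: Take log of both sides: log(x(x - 2)) = log(0)

Step 3 takes the logarithm of both sides, resulting in log(0) on the right side. The logarithm is only defined for positive numbers; log(0) is undefined (approaches negative infinity). This operation is invalid.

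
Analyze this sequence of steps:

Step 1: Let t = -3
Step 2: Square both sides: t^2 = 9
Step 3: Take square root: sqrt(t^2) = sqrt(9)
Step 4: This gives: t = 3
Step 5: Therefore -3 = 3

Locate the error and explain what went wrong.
Step 4: This gives: t = 3

Step 4 incorrectly states that sqrt(t^2) = t. The correct identity is sqrt(t^2) = |t|. Since t = -3 < 0, we have sqrt(t^2) = |-3| = 3, not t = -3.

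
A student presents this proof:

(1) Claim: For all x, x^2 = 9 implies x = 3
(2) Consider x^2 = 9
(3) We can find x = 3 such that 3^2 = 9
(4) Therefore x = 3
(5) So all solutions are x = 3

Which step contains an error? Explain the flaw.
Step 4: Therefore x = 3

Step 4 incorrectly concludes that x = 3 is the only solution. The proof shows that x = 3 is A solution (existence), but does not show it is the ONLY solution (uniqueness). In fact, x = -3 is also a solution since (-3)^2 = 9. Finding one solution doesn't prove there are no others.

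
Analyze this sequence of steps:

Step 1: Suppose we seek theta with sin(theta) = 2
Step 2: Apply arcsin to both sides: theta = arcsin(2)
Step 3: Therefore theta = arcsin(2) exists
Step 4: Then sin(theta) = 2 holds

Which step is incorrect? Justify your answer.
Step 2: Apply arcsin to both sides: theta = arcsin(2)

Step 2 applies arcsin to 2. However, arcsin(x) is only defined for x in [-1, 1] because sin(theta) can only produce values in that range. Since |2| > 1, arcsin(2) is undefined. There is no angle whose sine equals 2.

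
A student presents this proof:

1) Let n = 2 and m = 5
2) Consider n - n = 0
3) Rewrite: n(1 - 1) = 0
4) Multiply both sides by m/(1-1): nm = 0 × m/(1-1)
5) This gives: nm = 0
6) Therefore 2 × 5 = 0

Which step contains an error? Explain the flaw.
Step 4: Multiply both sides by m/(1-1): nm = 0 × m/(1-1)

Step 4 multiplies both sides by m/(1-1). However, 1-1 = 0, so this is multiplication by m/0, which is undefined. We cannot multiply by an undefined expression.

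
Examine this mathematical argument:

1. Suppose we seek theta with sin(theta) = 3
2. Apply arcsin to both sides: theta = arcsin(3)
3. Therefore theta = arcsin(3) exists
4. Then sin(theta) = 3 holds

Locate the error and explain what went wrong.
Step 2: Apply arcsin to both sides: theta = arcsin(3)

Step 2 applies arcsin to 3. However, arcsin(x) is only defined for x in [-1, 1] because sin(theta) can only produce values in that range. Since |3| > 1, arcsin(3) is undefined. There is no angle whose sine equals 3.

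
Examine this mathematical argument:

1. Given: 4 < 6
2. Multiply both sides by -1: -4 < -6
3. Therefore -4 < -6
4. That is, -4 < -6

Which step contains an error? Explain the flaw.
Step 2: Multiply both sides by -1: -4 < -6

Step 2 multiplies both sides by -1 but fails to reverse the inequality sign. When multiplying (or dividing) an inequality by a negative number, the direction must be reversed. Since 4 < 6, we should get -4 > -6, i.e., -4 > -6.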